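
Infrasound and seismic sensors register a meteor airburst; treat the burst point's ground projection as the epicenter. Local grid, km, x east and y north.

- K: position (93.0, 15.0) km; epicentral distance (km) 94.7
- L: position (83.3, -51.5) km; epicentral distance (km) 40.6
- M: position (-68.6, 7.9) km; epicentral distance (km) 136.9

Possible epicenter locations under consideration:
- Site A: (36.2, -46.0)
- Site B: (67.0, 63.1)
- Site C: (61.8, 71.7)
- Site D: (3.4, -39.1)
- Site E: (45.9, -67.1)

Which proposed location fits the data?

For each candidate, compare |candidate − station| to the reported distance:
Site A: residuals K 11.3, L 6.8, M 19.1 → max 19.1 km
Site B: residuals K 40.0, L 75.2, M 9.5 → max 75.2 km
Site C: residuals K 30.0, L 84.5, M 8.3 → max 84.5 km
Site D: residuals K 10.0, L 40.3, M 50.9 → max 50.9 km
Site E: residuals K 0.0, L 0.1, M 0.0 → max 0.1 km
Only Site E has all residuals ≈ 0.

Site E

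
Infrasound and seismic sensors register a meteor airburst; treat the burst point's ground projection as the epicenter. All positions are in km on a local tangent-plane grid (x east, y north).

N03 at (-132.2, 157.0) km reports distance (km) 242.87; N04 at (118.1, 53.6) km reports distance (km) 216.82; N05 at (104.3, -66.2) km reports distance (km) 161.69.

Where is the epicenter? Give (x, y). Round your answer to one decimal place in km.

(-57.2, -74.0)

Circle about each station: (x + 132.2)² + (y − 157.0)² = 242.87²; (x − 118.1)² + (y − 53.6)² = 216.82²; (x − 104.3)² + (y + 66.2)² = 161.69².
Subtracting pairs of circle equations eliminates x²+y² and gives linear equations (the radical axes):
500.6 x − 206.8 y = -13330.35
473.0 x − 446.4 y = 5977.27
Solving the 2×2 system: x ≈ -57.2, y ≈ -74.0 km.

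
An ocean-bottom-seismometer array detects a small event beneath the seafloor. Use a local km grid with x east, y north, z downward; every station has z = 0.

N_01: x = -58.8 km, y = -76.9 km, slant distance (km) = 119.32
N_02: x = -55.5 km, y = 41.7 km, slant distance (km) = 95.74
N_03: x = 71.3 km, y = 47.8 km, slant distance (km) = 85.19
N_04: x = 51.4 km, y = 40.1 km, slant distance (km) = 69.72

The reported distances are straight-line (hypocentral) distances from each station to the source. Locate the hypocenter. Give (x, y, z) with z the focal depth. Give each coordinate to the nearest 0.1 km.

Each station gives a sphere (x−x_i)² + (y−y_i)² + z² = d_i² (stations at z=0).
Subtracting the N_01 sphere from N_02 and N_03: z² cancels, leaving linear equations in x and y:
6.6 x + 237.2 y = 519.20
260.2 x + 249.4 y = 4977.41
Solving: x ≈ 17.498, y ≈ 1.702 km (keep extra digits for the depth step; rounded: 17.5, 1.7).
Then from the N_01 sphere: z² = 119.32² − (x + 58.8)² − (y + 76.9)² with x = 17.498, y = 1.702, so z ≈ 47.303 ≈ 47.3 km.
Check against N_04 (with the unrounded solution): distance 69.72 ≈ 69.72 km. ✓

(17.5, 1.7, 47.3)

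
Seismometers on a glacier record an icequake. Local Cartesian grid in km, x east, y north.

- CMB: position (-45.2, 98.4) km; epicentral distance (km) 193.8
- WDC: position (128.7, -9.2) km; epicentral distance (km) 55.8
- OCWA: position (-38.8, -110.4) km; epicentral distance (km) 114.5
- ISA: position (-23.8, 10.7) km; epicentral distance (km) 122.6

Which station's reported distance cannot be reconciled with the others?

Solve using three stations at a time. Using CMB, WDC, ISA (subtract circle equations pairwise → linear system) gives (x, y) ≈ (85.6, -44.6).
Distances from that point to each station vs reported:
  CMB: calculated 193.8 vs reported 193.8 → residual 0.0 km
  WDC: calculated 55.8 vs reported 55.8 → residual 0.0 km
  OCWA: calculated 140.7 vs reported 114.5 → residual 26.2 km
  ISA: calculated 122.6 vs reported 122.6 → residual 0.0 km
CMB, WDC, ISA are mutually consistent (residuals ≈ 0); OCWA is off by 26.2 km.

OCWA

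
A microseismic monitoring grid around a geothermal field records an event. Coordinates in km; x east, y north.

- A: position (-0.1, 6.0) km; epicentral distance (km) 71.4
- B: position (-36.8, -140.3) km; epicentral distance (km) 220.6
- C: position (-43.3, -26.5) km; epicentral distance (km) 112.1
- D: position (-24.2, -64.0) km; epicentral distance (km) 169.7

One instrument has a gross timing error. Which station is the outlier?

D

Solve using three stations at a time. Using A, B, C (subtract circle equations pairwise → linear system) gives (x, y) ≈ (-1.2, 77.4).
Distances from that point to each station vs reported:
  A: calculated 71.4 vs reported 71.4 → residual 0.0 km
  B: calculated 220.6 vs reported 220.6 → residual 0.0 km
  C: calculated 112.1 vs reported 112.1 → residual 0.0 km
  D: calculated 143.3 vs reported 169.7 → residual 26.4 km
A, B, C are mutually consistent (residuals ≈ 0); D is off by 26.4 km.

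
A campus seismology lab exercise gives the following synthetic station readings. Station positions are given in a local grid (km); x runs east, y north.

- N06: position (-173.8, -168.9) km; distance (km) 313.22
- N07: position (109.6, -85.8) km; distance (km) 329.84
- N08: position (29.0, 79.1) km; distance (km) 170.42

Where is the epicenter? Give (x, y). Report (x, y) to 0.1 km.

-129.7 km east, 141.2 km north

Circle about each station: (x + 173.8)² + (y + 168.9)² = 313.22²; (x − 109.6)² + (y + 85.8)² = 329.84²; (x − 29.0)² + (y − 79.1)² = 170.42².
Subtracting the N06 equation from the N07 and N08 equations removes the quadratic terms:
566.8 x + 166.2 y = -50047.51
405.6 x + 496.0 y = 17427.95
Solving the 2×2 system: x ≈ -129.7, y ≈ 141.2 km.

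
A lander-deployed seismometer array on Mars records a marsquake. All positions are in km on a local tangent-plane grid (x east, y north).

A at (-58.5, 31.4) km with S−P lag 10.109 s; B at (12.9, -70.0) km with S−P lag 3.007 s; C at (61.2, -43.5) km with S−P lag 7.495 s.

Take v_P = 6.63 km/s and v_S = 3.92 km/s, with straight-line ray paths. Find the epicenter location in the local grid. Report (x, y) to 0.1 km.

Distance from S−P lag: d = Δt · v_P v_S / (v_P − v_S) = Δt · (6.63·3.92)/(6.63−3.92) ≈ 9.5903·Δt.
So d_A = 96.95, d_B = 28.84, d_C = 71.88 km.
Circle about each station: (x + 58.5)² + (y − 31.4)² = 96.95²; (x − 12.9)² + (y + 70.0)² = 28.84²; (x − 61.2)² + (y + 43.5)² = 71.88².
Subtracting the A equation from the B and C equations removes the quadratic terms:
142.8 x − 202.8 y = 9225.76
239.4 x − 149.8 y = 5462.05
Solving the 2×2 system: x ≈ -10.1, y ≈ -52.6 km.

-10.1 km east, -52.6 km north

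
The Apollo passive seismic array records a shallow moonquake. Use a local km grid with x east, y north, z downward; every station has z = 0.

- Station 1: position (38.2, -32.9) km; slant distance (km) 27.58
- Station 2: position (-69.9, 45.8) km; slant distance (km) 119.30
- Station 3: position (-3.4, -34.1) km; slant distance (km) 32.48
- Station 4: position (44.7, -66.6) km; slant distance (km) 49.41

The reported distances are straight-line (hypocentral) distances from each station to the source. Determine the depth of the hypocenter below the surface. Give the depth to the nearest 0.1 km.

depth ≈ 21.0 km

Each station gives a sphere (x−x_i)² + (y−y_i)² + z² = d_i² (stations at z=0).
Subtracting the Station 1 sphere from Station 2 and Station 3: z² cancels, leaving linear equations in x and y:
-216.2 x + 157.4 y = -9029.83
-83.2 x − 2.4 y = -1661.57
Solving: x ≈ 20.802, y ≈ -28.796 km (keep extra digits for the depth step; rounded: 20.8, -28.8).
Then from the Station 1 sphere: z² = 27.58² − (x − 38.2)² − (y + 32.9)² with x = 20.802, y = -28.796, so z ≈ 21.003 ≈ 21.0 km.
Check against Station 4 (with the unrounded solution): distance 49.41 ≈ 49.41 km. ✓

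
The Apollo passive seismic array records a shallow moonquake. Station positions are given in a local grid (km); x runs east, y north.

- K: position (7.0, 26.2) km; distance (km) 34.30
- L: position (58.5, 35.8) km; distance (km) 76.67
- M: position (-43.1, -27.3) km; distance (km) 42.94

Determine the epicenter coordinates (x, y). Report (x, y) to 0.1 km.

Circle about each station: (x − 7.0)² + (y − 26.2)² = 34.30²; (x − 58.5)² + (y − 35.8)² = 76.67²; (x + 43.1)² + (y + 27.3)² = 42.94².
Subtracting the K equation from the L and M equations removes the quadratic terms:
103.0 x + 19.2 y = -733.35
-100.2 x − 107.0 y = 1200.11
Solving the 2×2 system: x ≈ -6.1, y ≈ -5.5 km.

x ≈ -6.1 km, y ≈ -5.5 km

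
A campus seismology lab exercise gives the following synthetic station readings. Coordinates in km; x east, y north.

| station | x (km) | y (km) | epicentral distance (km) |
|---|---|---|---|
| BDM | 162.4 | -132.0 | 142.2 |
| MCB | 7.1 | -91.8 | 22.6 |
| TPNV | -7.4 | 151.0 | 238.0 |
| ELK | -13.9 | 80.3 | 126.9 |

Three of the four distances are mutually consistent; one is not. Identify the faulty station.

ELK

Solve using three stations at a time. Using BDM, MCB, TPNV (subtract circle equations pairwise → linear system) gives (x, y) ≈ (28.4, -84.3).
Distances from that point to each station vs reported:
  BDM: calculated 142.2 vs reported 142.2 → residual 0.0 km
  MCB: calculated 22.6 vs reported 22.6 → residual 0.0 km
  TPNV: calculated 238.0 vs reported 238.0 → residual 0.0 km
  ELK: calculated 169.9 vs reported 126.9 → residual 43.0 km
BDM, MCB, TPNV are mutually consistent (residuals ≈ 0); ELK is off by 43.0 km.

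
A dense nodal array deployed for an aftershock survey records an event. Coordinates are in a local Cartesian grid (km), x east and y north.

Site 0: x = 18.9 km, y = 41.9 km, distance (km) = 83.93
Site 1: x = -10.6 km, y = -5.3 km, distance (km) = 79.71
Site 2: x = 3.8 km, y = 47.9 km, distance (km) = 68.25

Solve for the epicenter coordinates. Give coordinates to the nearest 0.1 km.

Circle about each station: (x − 18.9)² + (y − 41.9)² = 83.93²; (x + 10.6)² + (y + 5.3)² = 79.71²; (x − 3.8)² + (y − 47.9)² = 68.25².
Subtracting the Site 0 equation from the Site 1 and Site 2 equations removes the quadratic terms:
-59.0 x − 94.4 y = -1281.81
-30.2 x + 12.0 y = 2582.21
Solving the 2×2 system: x ≈ -64.2, y ≈ 53.7 km.
Check against Site 0 (with the unrounded x, y): √((x − 18.9)²+(y − 41.9)²) = 83.90 ≈ 83.93 km. ✓

-64.2 km east, 53.7 km north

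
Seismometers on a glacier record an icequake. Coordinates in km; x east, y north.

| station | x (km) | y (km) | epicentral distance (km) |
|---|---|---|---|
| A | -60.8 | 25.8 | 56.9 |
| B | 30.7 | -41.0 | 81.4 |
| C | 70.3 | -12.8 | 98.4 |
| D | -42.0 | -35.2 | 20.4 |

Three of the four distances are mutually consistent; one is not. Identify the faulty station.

B

Solve using three stations at a time. Using A, C, D (subtract circle equations pairwise → linear system) gives (x, y) ≈ (-27.8, -20.6).
Distances from that point to each station vs reported:
  A: calculated 56.9 vs reported 56.9 → residual 0.0 km
  B: calculated 62.0 vs reported 81.4 → residual 19.4 km
  C: calculated 98.4 vs reported 98.4 → residual 0.0 km
  D: calculated 20.4 vs reported 20.4 → residual 0.0 km
A, C, D are mutually consistent (residuals ≈ 0); B is off by 19.4 km.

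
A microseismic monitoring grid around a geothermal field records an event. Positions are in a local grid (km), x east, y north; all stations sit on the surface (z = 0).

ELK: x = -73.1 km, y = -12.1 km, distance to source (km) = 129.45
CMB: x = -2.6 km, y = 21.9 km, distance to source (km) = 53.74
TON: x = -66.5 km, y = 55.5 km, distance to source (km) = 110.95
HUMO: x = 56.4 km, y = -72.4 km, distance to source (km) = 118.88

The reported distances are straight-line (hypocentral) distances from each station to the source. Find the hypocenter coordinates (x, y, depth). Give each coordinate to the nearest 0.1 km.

x ≈ 41.8 km, y ≈ 43.7 km, depth ≈ 21.0 km

Each station gives a sphere (x−x_i)² + (y−y_i)² + z² = d_i² (stations at z=0).
Subtracting the ELK sphere from CMB and TON: z² cancels, leaving linear equations in x and y:
141.0 x + 68.0 y = 8865.66
13.2 x + 135.2 y = 6459.88
Solving: x ≈ 41.802, y ≈ 43.699 km (keep extra digits for the depth step; rounded: 41.8, 43.7).
Then from the ELK sphere: z² = 129.45² − (x + 73.1)² − (y + 12.1)² with x = 41.802, y = 43.699, so z ≈ 21.007 ≈ 21.0 km.
Check against HUMO (with the unrounded solution): distance 118.88 ≈ 118.88 km. ✓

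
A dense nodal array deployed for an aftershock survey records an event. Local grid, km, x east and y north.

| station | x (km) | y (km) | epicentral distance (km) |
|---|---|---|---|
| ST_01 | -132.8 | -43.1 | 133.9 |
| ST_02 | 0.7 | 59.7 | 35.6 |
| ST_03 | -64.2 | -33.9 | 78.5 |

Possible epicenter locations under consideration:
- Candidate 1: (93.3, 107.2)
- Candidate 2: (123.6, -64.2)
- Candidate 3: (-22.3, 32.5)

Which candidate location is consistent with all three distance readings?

For each candidate, compare |candidate − station| to the reported distance:
Candidate 1: residuals ST_01 137.6, ST_02 68.5, ST_03 133.0 → max 137.6 km
Candidate 2: residuals ST_01 123.4, ST_02 138.9, ST_03 111.7 → max 138.9 km
Candidate 3: residuals ST_01 0.0, ST_02 0.0, ST_03 0.0 → max 0.0 km
Only Candidate 3 has all residuals ≈ 0.

Candidate 3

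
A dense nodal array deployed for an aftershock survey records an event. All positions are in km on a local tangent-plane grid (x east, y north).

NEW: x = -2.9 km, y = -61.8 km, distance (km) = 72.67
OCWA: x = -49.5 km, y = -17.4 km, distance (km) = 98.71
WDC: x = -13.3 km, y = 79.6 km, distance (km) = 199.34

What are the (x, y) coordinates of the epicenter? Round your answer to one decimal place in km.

x ≈ -51.2 km, y ≈ -116.1 km

Circle about each station: (x + 2.9)² + (y + 61.8)² = 72.67²; (x + 49.5)² + (y + 17.4)² = 98.71²; (x + 13.3)² + (y − 79.6)² = 199.34².
Subtracting the NEW equation from the OCWA and WDC equations removes the quadratic terms:
-93.2 x + 88.8 y = -5537.38
-20.8 x + 282.8 y = -31770.11
Solving the 2×2 system: x ≈ -51.2, y ≈ -116.1 km.
Check against NEW (with the unrounded x, y): √((x + 2.9)²+(y + 61.8)²) = 72.69 ≈ 72.67 km. ✓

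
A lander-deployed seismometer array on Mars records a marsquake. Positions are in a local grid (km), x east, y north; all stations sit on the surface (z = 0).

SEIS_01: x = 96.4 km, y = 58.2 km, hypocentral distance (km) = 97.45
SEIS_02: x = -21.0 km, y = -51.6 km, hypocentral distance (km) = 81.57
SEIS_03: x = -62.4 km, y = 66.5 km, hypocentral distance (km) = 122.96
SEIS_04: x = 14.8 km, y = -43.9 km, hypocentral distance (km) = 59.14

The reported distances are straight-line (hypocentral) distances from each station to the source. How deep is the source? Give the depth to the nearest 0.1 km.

Each station gives a sphere (x−x_i)² + (y−y_i)² + z² = d_i² (stations at z=0).
Subtracting the SEIS_01 sphere from SEIS_02 and SEIS_03: z² cancels, leaving linear equations in x and y:
-234.8 x − 219.6 y = -6733.80
-317.6 x + 16.6 y = -9986.85
Solving: x ≈ 31.298, y ≈ -2.801 km (keep extra digits for the depth step; rounded: 31.3, -2.8).
Then from the SEIS_01 sphere: z² = 97.45² − (x − 96.4)² − (y − 58.2)² with x = 31.298, y = -2.801, so z ≈ 39.206 ≈ 39.2 km.
Check against SEIS_04 (with the unrounded solution): distance 59.15 ≈ 59.14 km. ✓

39.2 km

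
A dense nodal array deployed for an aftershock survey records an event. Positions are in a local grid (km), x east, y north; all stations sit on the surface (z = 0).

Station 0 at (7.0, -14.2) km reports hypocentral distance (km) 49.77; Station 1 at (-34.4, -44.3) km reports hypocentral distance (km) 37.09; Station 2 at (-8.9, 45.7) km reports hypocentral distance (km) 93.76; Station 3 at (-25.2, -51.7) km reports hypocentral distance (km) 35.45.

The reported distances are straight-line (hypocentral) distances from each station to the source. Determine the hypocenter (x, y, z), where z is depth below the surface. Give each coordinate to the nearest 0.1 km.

Each station gives a sphere (x−x_i)² + (y−y_i)² + z² = d_i² (stations at z=0).
Subtracting the Station 0 sphere from Station 1 and Station 2: z² cancels, leaving linear equations in x and y:
-82.8 x − 60.2 y = 3996.59
-31.8 x + 119.8 y = -4396.82
Solving: x ≈ -18.093, y ≈ -41.504 km (keep extra digits for the depth step; rounded: -18.1, -41.5).
Then from the Station 0 sphere: z² = 49.77² − (x − 7.0)² − (y + 14.2)² with x = -18.093, y = -41.504, so z ≈ 33.195 ≈ 33.2 km.
Check against Station 3 (with the unrounded solution): distance 35.45 ≈ 35.45 km. ✓

x ≈ -18.1 km, y ≈ -41.5 km, depth ≈ 33.2 km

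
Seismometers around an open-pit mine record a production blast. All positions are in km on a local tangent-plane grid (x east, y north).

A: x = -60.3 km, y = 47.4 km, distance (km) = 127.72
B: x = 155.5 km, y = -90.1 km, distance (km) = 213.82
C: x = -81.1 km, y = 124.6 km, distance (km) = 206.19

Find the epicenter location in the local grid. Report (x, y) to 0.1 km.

Circle about each station: (x + 60.3)² + (y − 47.4)² = 127.72²; (x − 155.5)² + (y + 90.1)² = 213.82²; (x + 81.1)² + (y − 124.6)² = 206.19².
Subtracting pairs of circle equations eliminates x²+y² and gives linear equations (the radical axes):
431.6 x − 275.0 y = -2991.18
-41.6 x + 154.4 y = -9982.40
Solving the 2×2 system: x ≈ -58.1, y ≈ -80.3 km.

x ≈ -58.1 km, y ≈ -80.3 km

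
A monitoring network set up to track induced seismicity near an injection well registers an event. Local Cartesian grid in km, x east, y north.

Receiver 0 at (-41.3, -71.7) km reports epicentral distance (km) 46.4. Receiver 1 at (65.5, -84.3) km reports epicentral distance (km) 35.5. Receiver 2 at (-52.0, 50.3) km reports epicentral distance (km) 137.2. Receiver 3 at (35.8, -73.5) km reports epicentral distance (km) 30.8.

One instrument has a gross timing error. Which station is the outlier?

Solve using three stations at a time. Using Receiver 0, Receiver 2, Receiver 3 (subtract circle equations pairwise → linear system) gives (x, y) ≈ (5.0, -74.5).
Distances from that point to each station vs reported:
  Receiver 0: calculated 46.4 vs reported 46.4 → residual 0.0 km
  Receiver 1: calculated 61.3 vs reported 35.5 → residual 25.8 km
  Receiver 2: calculated 137.2 vs reported 137.2 → residual 0.0 km
  Receiver 3: calculated 30.8 vs reported 30.8 → residual 0.0 km
Receiver 0, Receiver 2, Receiver 3 are mutually consistent (residuals ≈ 0); Receiver 1 is off by 25.8 km.

Receiver 1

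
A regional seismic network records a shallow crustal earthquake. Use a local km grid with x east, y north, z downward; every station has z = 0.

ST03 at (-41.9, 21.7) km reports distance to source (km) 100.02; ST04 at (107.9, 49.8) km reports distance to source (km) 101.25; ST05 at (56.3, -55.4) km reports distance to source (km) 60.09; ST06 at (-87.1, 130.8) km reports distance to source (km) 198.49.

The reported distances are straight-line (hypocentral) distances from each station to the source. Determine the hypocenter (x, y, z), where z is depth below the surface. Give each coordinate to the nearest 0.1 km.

(41.6, -14.5, 41.5)

Each station gives a sphere (x−x_i)² + (y−y_i)² + z² = d_i² (stations at z=0).
Subtracting the ST03 sphere from ST04 and ST05: z² cancels, leaving linear equations in x and y:
299.6 x + 56.2 y = 11648.39
196.4 x − 154.2 y = 10405.54
Solving: x ≈ 41.599, y ≈ -14.497 km (keep extra digits for the depth step; rounded: 41.6, -14.5).
Then from the ST03 sphere: z² = 100.02² − (x + 41.9)² − (y − 21.7)² with x = 41.599, y = -14.497, so z ≈ 41.493 ≈ 41.5 km.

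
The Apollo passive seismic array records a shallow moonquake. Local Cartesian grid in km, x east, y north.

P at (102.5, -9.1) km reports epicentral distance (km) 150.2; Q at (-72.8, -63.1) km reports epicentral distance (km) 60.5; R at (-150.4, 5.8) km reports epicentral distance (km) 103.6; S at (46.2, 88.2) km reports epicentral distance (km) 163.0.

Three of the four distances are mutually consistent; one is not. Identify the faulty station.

S

Solve using three stations at a time. Using P, Q, R (subtract circle equations pairwise → linear system) gives (x, y) ≈ (-47.7, -8.0).
Distances from that point to each station vs reported:
  P: calculated 150.2 vs reported 150.2 → residual 0.0 km
  Q: calculated 60.5 vs reported 60.5 → residual 0.0 km
  R: calculated 103.6 vs reported 103.6 → residual 0.0 km
  S: calculated 134.4 vs reported 163.0 → residual 28.6 km
P, Q, R are mutually consistent (residuals ≈ 0); S is off by 28.6 km.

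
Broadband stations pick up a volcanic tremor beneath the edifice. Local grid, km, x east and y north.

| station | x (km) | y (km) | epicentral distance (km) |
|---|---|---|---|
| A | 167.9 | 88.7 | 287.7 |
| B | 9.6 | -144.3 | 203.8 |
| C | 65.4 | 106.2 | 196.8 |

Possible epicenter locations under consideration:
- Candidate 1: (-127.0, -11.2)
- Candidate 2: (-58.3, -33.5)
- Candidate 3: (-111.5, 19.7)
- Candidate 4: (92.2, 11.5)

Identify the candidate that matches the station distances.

Candidate 3

For each candidate, compare |candidate − station| to the reported distance:
Candidate 1: residuals A 23.7, B 13.1, C 28.6 → max 28.6 km
Candidate 2: residuals A 30.6, B 73.8, C 10.2 → max 73.8 km
Candidate 3: residuals A 0.1, B 0.1, C 0.1 → max 0.1 km
Candidate 4: residuals A 179.6, B 27.5, C 98.4 → max 179.6 km
Only Candidate 3 has all residuals ≈ 0.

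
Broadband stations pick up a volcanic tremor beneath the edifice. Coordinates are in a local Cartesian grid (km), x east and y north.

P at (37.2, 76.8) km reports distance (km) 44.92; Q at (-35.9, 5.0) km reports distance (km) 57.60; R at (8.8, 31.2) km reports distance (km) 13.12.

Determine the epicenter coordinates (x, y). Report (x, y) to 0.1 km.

(6.4, 44.1)

Circle about each station: (x − 37.2)² + (y − 76.8)² = 44.92²; (x + 35.9)² + (y − 5.0)² = 57.60²; (x − 8.8)² + (y − 31.2)² = 13.12².
Subtracting the P equation from the Q and R equations removes the quadratic terms:
-146.2 x − 143.6 y = -7268.22
-56.8 x − 91.2 y = -4385.53
Solving the 2×2 system: x ≈ 6.4, y ≈ 44.1 km.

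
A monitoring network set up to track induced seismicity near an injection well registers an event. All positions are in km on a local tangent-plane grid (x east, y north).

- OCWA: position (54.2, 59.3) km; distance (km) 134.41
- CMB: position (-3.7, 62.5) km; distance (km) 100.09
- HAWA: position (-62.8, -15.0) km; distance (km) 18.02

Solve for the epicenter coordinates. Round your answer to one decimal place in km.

Circle about each station: (x − 54.2)² + (y − 59.3)² = 134.41²; (x + 3.7)² + (y − 62.5)² = 100.09²; (x + 62.8)² + (y + 15.0)² = 18.02².
Subtracting the OCWA equation from the CMB and HAWA equations removes the quadratic terms:
-115.8 x + 6.4 y = 5513.85
-234.0 x − 148.6 y = 15456.04
Solving the 2×2 system: x ≈ -49.1, y ≈ -26.7 km.

(-49.1, -26.7)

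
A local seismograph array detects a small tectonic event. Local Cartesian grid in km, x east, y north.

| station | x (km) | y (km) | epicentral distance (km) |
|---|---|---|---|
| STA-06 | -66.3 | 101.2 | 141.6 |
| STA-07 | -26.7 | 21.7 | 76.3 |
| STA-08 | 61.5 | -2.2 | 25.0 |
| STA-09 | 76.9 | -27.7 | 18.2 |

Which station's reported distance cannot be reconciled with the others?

STA-09

Solve using three stations at a time. Using STA-06, STA-07, STA-08 (subtract circle equations pairwise → linear system) gives (x, y) ≈ (49.6, 19.8).
Distances from that point to each station vs reported:
  STA-06: calculated 141.6 vs reported 141.6 → residual 0.0 km
  STA-07: calculated 76.3 vs reported 76.3 → residual 0.0 km
  STA-08: calculated 25.0 vs reported 25.0 → residual 0.0 km
  STA-09: calculated 54.8 vs reported 18.2 → residual 36.6 km
STA-06, STA-07, STA-08 are mutually consistent (residuals ≈ 0); STA-09 is off by 36.6 km.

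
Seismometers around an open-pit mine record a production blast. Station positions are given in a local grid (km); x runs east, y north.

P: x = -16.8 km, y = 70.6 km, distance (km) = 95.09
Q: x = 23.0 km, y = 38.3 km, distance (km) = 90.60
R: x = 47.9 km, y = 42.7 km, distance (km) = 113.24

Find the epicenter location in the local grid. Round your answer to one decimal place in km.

Circle about each station: (x + 16.8)² + (y − 70.6)² = 95.09²; (x − 23.0)² + (y − 38.3)² = 90.60²; (x − 47.9)² + (y − 42.7)² = 113.24².
Subtracting pairs of circle equations eliminates x²+y² and gives linear equations (the radical axes):
79.6 x − 64.6 y = -2436.96
129.4 x − 55.8 y = -4930.09
Solving the 2×2 system: x ≈ -46.6, y ≈ -19.7 km.
Check against P (with the unrounded x, y): √((x + 16.8)²+(y − 70.6)²) = 95.07 ≈ 95.09 km. ✓

-46.6 km east, -19.7 km north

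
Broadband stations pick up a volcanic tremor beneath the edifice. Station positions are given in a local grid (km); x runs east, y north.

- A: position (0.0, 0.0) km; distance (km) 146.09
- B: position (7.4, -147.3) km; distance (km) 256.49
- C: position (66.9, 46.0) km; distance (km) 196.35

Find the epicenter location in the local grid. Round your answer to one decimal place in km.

Circle about each station: x² + y² = 146.09²; (x − 7.4)² + (y + 147.3)² = 256.49²; (x − 66.9)² + (y − 46.0)² = 196.35².
Subtracting the A equation from the B and C equations removes the quadratic terms:
14.8 x − 294.6 y = -22692.78
133.8 x + 92.0 y = -10619.42
Solving the 2×2 system: x ≈ -127.9, y ≈ 70.6 km.

(-127.9, 70.6)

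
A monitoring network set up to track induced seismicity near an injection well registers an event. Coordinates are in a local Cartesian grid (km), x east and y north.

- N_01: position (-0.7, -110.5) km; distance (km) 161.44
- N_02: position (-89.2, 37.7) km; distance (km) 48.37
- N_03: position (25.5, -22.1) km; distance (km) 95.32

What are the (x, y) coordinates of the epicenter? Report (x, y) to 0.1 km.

Circle about each station: (x + 0.7)² + (y + 110.5)² = 161.44²; (x + 89.2)² + (y − 37.7)² = 48.37²; (x − 25.5)² + (y + 22.1)² = 95.32².
Subtracting the N_01 equation from the N_02 and N_03 equations removes the quadratic terms:
-177.0 x + 296.4 y = 20890.41
52.4 x + 176.8 y = 5904.89
Solving the 2×2 system: x ≈ -41.5, y ≈ 45.7 km.
Check against N_01 (with the unrounded x, y): √((x + 0.7)²+(y + 110.5)²) = 161.44 ≈ 161.44 km. ✓

x ≈ -41.5 km, y ≈ 45.7 km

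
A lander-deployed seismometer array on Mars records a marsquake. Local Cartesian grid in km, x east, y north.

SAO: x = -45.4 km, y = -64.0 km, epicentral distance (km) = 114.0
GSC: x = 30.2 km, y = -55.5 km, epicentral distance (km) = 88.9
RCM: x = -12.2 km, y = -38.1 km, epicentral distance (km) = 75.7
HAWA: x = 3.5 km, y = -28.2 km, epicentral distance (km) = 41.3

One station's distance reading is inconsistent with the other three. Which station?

HAWA

Solve using three stations at a time. Using SAO, GSC, RCM (subtract circle equations pairwise → linear system) gives (x, y) ≈ (15.8, 32.1).
Distances from that point to each station vs reported:
  SAO: calculated 113.9 vs reported 114.0 → residual 0.1 km
  GSC: calculated 88.8 vs reported 88.9 → residual 0.1 km
  RCM: calculated 75.6 vs reported 75.7 → residual 0.1 km
  HAWA: calculated 61.5 vs reported 41.3 → residual 20.2 km
SAO, GSC, RCM are mutually consistent (residuals ≈ 0); HAWA is off by 20.2 km.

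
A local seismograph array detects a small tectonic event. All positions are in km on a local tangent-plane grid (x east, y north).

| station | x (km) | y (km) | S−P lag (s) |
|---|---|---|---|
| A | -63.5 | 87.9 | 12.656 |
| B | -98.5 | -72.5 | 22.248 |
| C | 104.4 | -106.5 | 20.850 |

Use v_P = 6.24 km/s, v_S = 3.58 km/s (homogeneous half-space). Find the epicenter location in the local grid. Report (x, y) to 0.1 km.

Distance from S−P lag: d = Δt · v_P v_S / (v_P − v_S) = Δt · (6.24·3.58)/(6.24−3.58) ≈ 8.3982·Δt.
So d_A = 106.29, d_B = 186.84, d_C = 175.10 km.
Circle about each station: (x + 63.5)² + (y − 87.9)² = 106.29²; (x + 98.5)² + (y + 72.5)² = 186.84²; (x − 104.4)² + (y + 106.5)² = 175.10².
Subtracting the A equation from the B and C equations removes the quadratic terms:
-70.0 x − 320.8 y = -20411.78
335.8 x − 388.8 y = -8879.50
Solving the 2×2 system: x ≈ 37.7, y ≈ 55.4 km.

(37.7, 55.4)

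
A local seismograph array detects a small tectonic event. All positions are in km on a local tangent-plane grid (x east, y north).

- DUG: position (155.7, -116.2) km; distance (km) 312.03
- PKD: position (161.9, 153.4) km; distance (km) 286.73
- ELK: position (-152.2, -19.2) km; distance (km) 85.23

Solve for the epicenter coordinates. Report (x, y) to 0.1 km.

-106.6 km east, 52.8 km north

Circle about each station: (x − 155.7)² + (y + 116.2)² = 312.03²; (x − 161.9)² + (y − 153.4)² = 286.73²; (x + 152.2)² + (y + 19.2)² = 85.23².
Subtracting the DUG equation from the PKD and ELK equations removes the quadratic terms:
12.4 x + 539.2 y = 27146.87
-615.8 x + 194.0 y = 75887.12
Solving the 2×2 system: x ≈ -106.6, y ≈ 52.8 km.
Check against DUG (with the unrounded x, y): √((x − 155.7)²+(y + 116.2)²) = 312.03 ≈ 312.03 km. ✓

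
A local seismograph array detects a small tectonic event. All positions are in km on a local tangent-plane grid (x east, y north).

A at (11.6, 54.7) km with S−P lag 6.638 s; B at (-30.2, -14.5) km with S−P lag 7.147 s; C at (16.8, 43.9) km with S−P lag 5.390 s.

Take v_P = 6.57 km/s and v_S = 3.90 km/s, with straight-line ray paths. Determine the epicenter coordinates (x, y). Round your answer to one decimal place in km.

Distance from S−P lag: d = Δt · v_P v_S / (v_P − v_S) = Δt · (6.57·3.90)/(6.57−3.90) ≈ 9.5966·Δt.
So d_A = 63.70, d_B = 68.59, d_C = 51.73 km.
Circle about each station: (x − 11.6)² + (y − 54.7)² = 63.70²; (x + 30.2)² + (y + 14.5)² = 68.59²; (x − 16.8)² + (y − 43.9)² = 51.73².
Subtracting the A equation from the B and C equations removes the quadratic terms:
-83.6 x − 138.4 y = -2651.26
10.4 x − 21.6 y = 464.50
Solving the 2×2 system: x ≈ 37.5, y ≈ -3.5 km.

(37.5, -3.5)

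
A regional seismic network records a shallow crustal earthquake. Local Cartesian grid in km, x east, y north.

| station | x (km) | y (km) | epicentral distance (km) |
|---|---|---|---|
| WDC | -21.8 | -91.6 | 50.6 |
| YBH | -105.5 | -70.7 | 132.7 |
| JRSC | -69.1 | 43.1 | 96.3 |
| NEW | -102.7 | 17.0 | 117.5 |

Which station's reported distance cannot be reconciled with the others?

Solve using three stations at a time. Using YBH, JRSC, NEW (subtract circle equations pairwise → linear system) gives (x, y) ≈ (11.8, -8.9).
Distances from that point to each station vs reported:
  WDC: calculated 89.3 vs reported 50.6 → residual 38.7 km
  YBH: calculated 132.6 vs reported 132.7 → residual 0.1 km
  JRSC: calculated 96.1 vs reported 96.3 → residual 0.2 km
  NEW: calculated 117.4 vs reported 117.5 → residual 0.1 km
YBH, JRSC, NEW are mutually consistent (residuals ≈ 0); WDC is off by 38.7 km.

WDC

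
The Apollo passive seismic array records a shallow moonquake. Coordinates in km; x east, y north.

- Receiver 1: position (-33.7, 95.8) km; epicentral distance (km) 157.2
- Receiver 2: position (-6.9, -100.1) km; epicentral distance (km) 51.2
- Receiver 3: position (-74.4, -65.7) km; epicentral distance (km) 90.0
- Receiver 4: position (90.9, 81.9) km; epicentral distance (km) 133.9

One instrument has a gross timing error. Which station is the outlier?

Solve using three stations at a time. Using Receiver 1, Receiver 2, Receiver 3 (subtract circle equations pairwise → linear system) gives (x, y) ≈ (14.8, -53.7).
Distances from that point to each station vs reported:
  Receiver 1: calculated 157.2 vs reported 157.2 → residual 0.0 km
  Receiver 2: calculated 51.2 vs reported 51.2 → residual 0.0 km
  Receiver 3: calculated 90.0 vs reported 90.0 → residual 0.0 km
  Receiver 4: calculated 155.5 vs reported 133.9 → residual 21.6 km
Receiver 1, Receiver 2, Receiver 3 are mutually consistent (residuals ≈ 0); Receiver 4 is off by 21.6 km.

Receiver 4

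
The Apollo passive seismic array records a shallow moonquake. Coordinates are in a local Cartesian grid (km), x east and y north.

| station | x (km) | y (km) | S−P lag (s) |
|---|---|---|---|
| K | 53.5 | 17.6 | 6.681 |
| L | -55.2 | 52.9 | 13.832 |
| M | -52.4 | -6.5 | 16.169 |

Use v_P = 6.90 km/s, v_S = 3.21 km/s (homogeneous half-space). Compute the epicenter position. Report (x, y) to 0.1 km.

(27.7, 48.3)

Distance from S−P lag: d = Δt · v_P v_S / (v_P − v_S) = Δt · (6.90·3.21)/(6.90−3.21) ≈ 6.0024·Δt.
So d_K = 40.10, d_L = 83.03, d_M = 97.05 km.
Circle about each station: (x − 53.5)² + (y − 17.6)² = 40.10²; (x + 55.2)² + (y − 52.9)² = 83.03²; (x + 52.4)² + (y + 6.5)² = 97.05².
Subtracting the K equation from the L and M equations removes the quadratic terms:
-217.4 x + 70.6 y = -2612.53
-211.8 x − 48.2 y = -8194.69
Solving the 2×2 system: x ≈ 27.7, y ≈ 48.3 km.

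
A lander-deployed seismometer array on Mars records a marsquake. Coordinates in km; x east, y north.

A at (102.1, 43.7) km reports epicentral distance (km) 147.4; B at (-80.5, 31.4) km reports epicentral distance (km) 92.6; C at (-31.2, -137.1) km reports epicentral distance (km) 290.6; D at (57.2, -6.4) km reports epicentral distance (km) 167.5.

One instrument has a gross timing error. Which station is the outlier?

Solve using three stations at a time. Using A, C, D (subtract circle equations pairwise → linear system) gives (x, y) ≈ (1.9, 151.5).
Distances from that point to each station vs reported:
  A: calculated 147.1 vs reported 147.4 → residual 0.3 km
  B: calculated 145.6 vs reported 92.6 → residual 53.0 km
  C: calculated 290.5 vs reported 290.6 → residual 0.1 km
  D: calculated 167.2 vs reported 167.5 → residual 0.3 km
A, C, D are mutually consistent (residuals ≈ 0); B is off by 53.0 km.

B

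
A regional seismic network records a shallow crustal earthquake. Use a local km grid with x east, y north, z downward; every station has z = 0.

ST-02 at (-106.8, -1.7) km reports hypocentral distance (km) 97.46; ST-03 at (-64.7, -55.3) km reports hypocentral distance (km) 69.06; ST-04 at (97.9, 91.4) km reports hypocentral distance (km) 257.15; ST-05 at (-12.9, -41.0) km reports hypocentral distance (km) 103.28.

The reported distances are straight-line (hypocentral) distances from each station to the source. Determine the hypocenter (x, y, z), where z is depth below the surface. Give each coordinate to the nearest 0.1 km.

Each station gives a sphere (x−x_i)² + (y−y_i)² + z² = d_i² (stations at z=0).
Subtracting the ST-02 sphere from ST-03 and ST-04: z² cancels, leaving linear equations in x and y:
84.2 x − 107.2 y = 564.22
409.4 x + 186.2 y = -50098.43
Solving: x ≈ -88.398, y ≈ -74.695 km (keep extra digits for the depth step; rounded: -88.4, -74.7).
Then from the ST-02 sphere: z² = 97.46² − (x + 106.8)² − (y + 1.7)² with x = -88.398, y = -74.695, so z ≈ 61.899 ≈ 61.9 km.

(-88.4, -74.7, 61.9)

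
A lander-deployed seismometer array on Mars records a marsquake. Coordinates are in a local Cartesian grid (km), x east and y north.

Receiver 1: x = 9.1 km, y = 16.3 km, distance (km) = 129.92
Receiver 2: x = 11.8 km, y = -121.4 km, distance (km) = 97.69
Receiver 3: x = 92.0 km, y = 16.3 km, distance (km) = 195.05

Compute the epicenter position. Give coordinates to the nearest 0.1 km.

Circle about each station: (x − 9.1)² + (y − 16.3)² = 129.92²; (x − 11.8)² + (y + 121.4)² = 97.69²; (x − 92.0)² + (y − 16.3)² = 195.05².
Subtracting the Receiver 1 equation from the Receiver 2 and Receiver 3 equations removes the quadratic terms:
5.4 x − 275.4 y = 21864.57
165.8 x + 0.0 y = -12784.11
Solving the 2×2 system: x ≈ -77.1, y ≈ -80.9 km.
Check against Receiver 1 (with the unrounded x, y): √((x − 9.1)²+(y − 16.3)²) = 129.92 ≈ 129.92 km. ✓

-77.1 km east, -80.9 km north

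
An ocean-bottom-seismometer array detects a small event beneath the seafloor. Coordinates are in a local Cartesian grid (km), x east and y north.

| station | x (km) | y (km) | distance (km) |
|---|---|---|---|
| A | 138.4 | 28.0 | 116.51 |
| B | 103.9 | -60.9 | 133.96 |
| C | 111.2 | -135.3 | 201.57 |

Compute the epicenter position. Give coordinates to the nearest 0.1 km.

Circle about each station: (x − 138.4)² + (y − 28.0)² = 116.51²; (x − 103.9)² + (y + 60.9)² = 133.96²; (x − 111.2)² + (y + 135.3)² = 201.57².
Subtracting the A equation from the B and C equations removes the quadratic terms:
-69.0 x − 177.8 y = -9805.24
-54.4 x − 326.6 y = -16322.91
Solving the 2×2 system: x ≈ 23.3, y ≈ 46.1 km.
Check against A (with the unrounded x, y): √((x − 138.4)²+(y − 28.0)²) = 116.48 ≈ 116.51 km. ✓

(23.3, 46.1)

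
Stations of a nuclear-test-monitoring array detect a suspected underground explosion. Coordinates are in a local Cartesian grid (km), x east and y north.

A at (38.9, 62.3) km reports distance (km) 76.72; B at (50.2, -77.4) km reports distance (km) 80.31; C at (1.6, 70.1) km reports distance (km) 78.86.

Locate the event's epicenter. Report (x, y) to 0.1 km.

(9.1, -8.4)

Circle about each station: (x − 38.9)² + (y − 62.3)² = 76.72²; (x − 50.2)² + (y + 77.4)² = 80.31²; (x − 1.6)² + (y − 70.1)² = 78.86².
Subtracting pairs of circle equations eliminates x²+y² and gives linear equations (the radical axes):
22.6 x − 279.4 y = 2552.56
-74.6 x + 15.6 y = -810.87
Solving the 2×2 system: x ≈ 9.1, y ≈ -8.4 km.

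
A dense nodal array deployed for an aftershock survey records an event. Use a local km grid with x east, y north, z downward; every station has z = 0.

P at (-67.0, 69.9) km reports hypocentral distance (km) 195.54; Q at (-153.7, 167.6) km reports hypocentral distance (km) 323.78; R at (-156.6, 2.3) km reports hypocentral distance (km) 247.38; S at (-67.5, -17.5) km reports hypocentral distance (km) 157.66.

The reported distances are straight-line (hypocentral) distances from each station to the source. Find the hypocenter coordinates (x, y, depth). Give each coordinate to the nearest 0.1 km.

Each station gives a sphere (x−x_i)² + (y−y_i)² + z² = d_i² (stations at z=0).
Subtracting the P sphere from Q and R: z² cancels, leaving linear equations in x and y:
-173.4 x + 195.4 y = -24259.16
-179.2 x − 135.2 y = -7807.13
Solving: x ≈ 82.200, y ≈ -51.206 km (keep extra digits for the depth step; rounded: 82.2, -51.2).
Then from the P sphere: z² = 195.54² − (x + 67.0)² − (y − 69.9)² with x = 82.200, y = -51.206, so z ≈ 36.174 ≈ 36.2 km.

(82.2, -51.2, 36.2)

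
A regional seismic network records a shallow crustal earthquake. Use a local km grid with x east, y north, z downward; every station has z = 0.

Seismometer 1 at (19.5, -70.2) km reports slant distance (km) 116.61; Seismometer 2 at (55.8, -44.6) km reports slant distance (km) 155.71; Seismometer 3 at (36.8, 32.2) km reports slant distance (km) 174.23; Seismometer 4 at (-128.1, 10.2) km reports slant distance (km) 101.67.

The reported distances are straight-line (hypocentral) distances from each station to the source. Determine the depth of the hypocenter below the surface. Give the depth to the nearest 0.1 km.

Each station gives a sphere (x−x_i)² + (y−y_i)² + z² = d_i² (stations at z=0).
Subtracting the Seismometer 1 sphere from Seismometer 2 and Seismometer 3: z² cancels, leaving linear equations in x and y:
72.6 x + 51.2 y = -10853.20
34.6 x + 204.8 y = -19675.41
Solving: x ≈ -92.797, y ≈ -80.394 km (keep extra digits for the depth step; rounded: -92.8, -80.4).
Then from the Seismometer 1 sphere: z² = 116.61² − (x − 19.5)² − (y + 70.2)² with x = -92.797, y = -80.394, so z ≈ 29.721 ≈ 29.7 km.
Check against Seismometer 4 (with the unrounded solution): distance 101.67 ≈ 101.67 km. ✓

depth ≈ 29.7 km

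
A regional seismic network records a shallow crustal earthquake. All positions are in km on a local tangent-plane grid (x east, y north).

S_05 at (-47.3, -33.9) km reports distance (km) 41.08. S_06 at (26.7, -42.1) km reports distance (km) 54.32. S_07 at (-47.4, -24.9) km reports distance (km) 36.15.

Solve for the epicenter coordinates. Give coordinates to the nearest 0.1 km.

Circle about each station: (x + 47.3)² + (y + 33.9)² = 41.08²; (x − 26.7)² + (y + 42.1)² = 54.32²; (x + 47.4)² + (y + 24.9)² = 36.15².
Subtracting the S_05 equation from the S_06 and S_07 equations removes the quadratic terms:
148.0 x − 16.4 y = -2164.30
-0.2 x + 18.0 y = -138.99
Solving the 2×2 system: x ≈ -15.5, y ≈ -7.9 km.
Check against S_05 (with the unrounded x, y): √((x + 47.3)²+(y + 33.9)²) = 41.08 ≈ 41.08 km. ✓

(-15.5, -7.9)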